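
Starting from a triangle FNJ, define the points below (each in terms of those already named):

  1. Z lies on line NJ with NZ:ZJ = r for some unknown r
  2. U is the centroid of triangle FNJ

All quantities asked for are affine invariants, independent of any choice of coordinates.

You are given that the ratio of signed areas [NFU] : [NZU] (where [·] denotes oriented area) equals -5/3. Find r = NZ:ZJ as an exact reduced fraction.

Assign F = (0, 0), N = (1, 0), J = (0, 1) — the answer is frame-independent, so this choice is without loss of generality.
1. With NZ:ZJ = r, write λ = r/(r+1) so Z = N + λ·(J−N); Z is affine-linear in λ
2. U is the centroid of triangle FNJ ⇒ U = (1/3, 1/3)
Every point depending on Z is an affine combination of Z and λ-independent points, so each such coordinate is linear in λ; the λ² term in each signed area is a multiple of (J−N)×(J−N) = 0, so 2·[NFU] and 2·[NZU] are each linear in λ. Evaluating at λ=0 and λ=1:
  2·[NFU] = -1/3,   2·[NZU] = 1/3·λ
So [NFU]:[NZU] = (-1/3) / (1/3·λ). Setting this equal to -5/3:
  -1/3 = -5/3·(1/3·λ)  ⇒  λ = 3/5
Then r = λ/(1−λ) = (3/5)/(2/5) = 3/2. Check: with r = 3/2, Z = (2/5, 3/5) and [NFU]:[NZU] = -5/3 as required.

r = 3/2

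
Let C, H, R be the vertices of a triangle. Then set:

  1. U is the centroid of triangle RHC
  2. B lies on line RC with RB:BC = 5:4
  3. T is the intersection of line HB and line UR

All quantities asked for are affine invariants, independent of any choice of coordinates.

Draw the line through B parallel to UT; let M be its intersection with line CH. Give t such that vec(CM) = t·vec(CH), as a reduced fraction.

Choose coordinates C = (0, 0), H = (1, 0), R = (0, 1).
1. U is the centroid of triangle RHC ⇒ U = (1/3, 1/3)
2. B lies on line RC with RB:BC = 5:4 ⇒ B = (0, 4/9)
3. T is the intersection of line HB and line UR ⇒ T = (5/14, 2/7)
through B parallel to UT: direction (1/42, -1/21); meets CH at M = (2/9, 0)
M = C + t·(H−C) with t = 2/9

t = 2/9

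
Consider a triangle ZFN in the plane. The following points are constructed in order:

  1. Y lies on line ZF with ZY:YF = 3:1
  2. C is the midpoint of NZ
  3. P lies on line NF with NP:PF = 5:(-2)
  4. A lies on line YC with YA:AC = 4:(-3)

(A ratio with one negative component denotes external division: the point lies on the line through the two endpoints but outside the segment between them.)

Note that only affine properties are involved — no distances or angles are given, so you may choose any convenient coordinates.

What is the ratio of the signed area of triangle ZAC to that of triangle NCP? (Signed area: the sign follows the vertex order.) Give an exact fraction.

Work in coordinates with Z = (0, 0), F = (1, 0), N = (0, 1).
1. Y lies on line ZF with ZY:YF = 3:1 ⇒ Y = (3/4, 0)
2. C is the midpoint of NZ ⇒ C = (0, 1/2)
3. P lies on line NF with NP:PF = 5:(-2) ⇒ P = (5/3, -2/3)
4. A lies on line YC with YA:AC = 4:(-3) ⇒ A = (-9/4, 2)
2·[ZAC] = -9/8, 2·[NCP] = 5/6
[ZAC]:[NCP] = -9/8:5/6 = -27/20

[ZAC]:[NCP] = -27/20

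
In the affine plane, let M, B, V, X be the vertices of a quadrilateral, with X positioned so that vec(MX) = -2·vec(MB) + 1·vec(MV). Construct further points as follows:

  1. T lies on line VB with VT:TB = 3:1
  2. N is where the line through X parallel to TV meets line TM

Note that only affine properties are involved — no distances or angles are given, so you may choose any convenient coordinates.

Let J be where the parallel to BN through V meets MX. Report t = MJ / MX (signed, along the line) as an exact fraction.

Work in coordinates with M = (0, 0), B = (1, 0), V = (0, 1), X = (-2, 1).
1. T lies on line VB with VT:TB = 3:1 ⇒ T = (3/4, 1/4)
2. N is where the line through X parallel to TV meets line TM ⇒ N = (-3/4, -1/4)
through V parallel to BN: direction (-7/4, -1/4); meets MX at J = (-14/9, 7/9)
J = M + t·(X−M) with t = 7/9

t = 7/9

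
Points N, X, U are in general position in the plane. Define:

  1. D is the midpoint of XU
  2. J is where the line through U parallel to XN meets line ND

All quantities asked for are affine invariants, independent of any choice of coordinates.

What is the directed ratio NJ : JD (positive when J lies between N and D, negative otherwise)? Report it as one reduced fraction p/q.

Work in coordinates with N = (0, 0), X = (1, 0), U = (0, 1).
1. D is the midpoint of XU ⇒ D = (1/2, 1/2)
2. J is where the line through U parallel to XN meets line ND ⇒ J = (1, 1)
J = N + t·(D−N) with t = 2, so NJ:JD = t:(1−t) = 2:-1

NJ:JD = -2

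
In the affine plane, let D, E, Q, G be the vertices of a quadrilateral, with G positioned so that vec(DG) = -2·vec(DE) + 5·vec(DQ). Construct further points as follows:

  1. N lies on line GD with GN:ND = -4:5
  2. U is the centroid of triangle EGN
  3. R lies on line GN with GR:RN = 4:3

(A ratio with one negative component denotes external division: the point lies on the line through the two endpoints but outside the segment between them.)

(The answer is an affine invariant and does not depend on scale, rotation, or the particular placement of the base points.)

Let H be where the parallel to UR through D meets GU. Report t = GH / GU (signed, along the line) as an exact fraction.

Set D = (0, 0), E = (1, 0), Q = (0, 1), G = (-2, 5); any affine frame gives the same invariant.
1. N lies on line GD with GN:ND = -4:5 ⇒ N = (-10, 25)
2. U is the centroid of triangle EGN ⇒ U = (-11/3, 10)
3. R lies on line GN with GR:RN = 4:3 ⇒ R = (-46/7, 115/7)
through D parallel to UR: direction (-61/21, 45/7); meets GU at H = (-61/48, 45/16)
H = G + t·(U−G) with t = -7/16

t = -7/16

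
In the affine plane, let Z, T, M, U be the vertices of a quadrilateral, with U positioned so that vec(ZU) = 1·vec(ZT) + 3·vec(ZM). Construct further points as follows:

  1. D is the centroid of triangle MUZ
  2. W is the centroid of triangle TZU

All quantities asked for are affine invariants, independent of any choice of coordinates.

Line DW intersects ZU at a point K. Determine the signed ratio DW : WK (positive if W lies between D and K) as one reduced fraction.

DW:WK = -4/3

Assign Z = (0, 0), T = (1, 0), M = (0, 1), U = (1, 3) — the answer is frame-independent, so this choice is without loss of generality.
1. D is the centroid of triangle MUZ ⇒ D = (1/3, 4/3)
2. W is the centroid of triangle TZU ⇒ W = (2/3, 1)
line DW meets ZU at K = (5/12, 5/4)
W = D + t·(K−D) with t = 4, so DW:WK = 4:-3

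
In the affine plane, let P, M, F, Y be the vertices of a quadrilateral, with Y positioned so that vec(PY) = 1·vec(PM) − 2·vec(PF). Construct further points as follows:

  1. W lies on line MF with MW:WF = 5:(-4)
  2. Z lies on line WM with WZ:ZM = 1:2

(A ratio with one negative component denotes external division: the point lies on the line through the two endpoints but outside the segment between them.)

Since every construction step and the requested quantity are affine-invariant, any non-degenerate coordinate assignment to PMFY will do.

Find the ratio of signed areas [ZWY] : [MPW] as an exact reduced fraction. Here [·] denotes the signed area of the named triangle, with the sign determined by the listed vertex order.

Work in coordinates with P = (0, 0), M = (1, 0), F = (0, 1), Y = (1, -2).
1. W lies on line MF with MW:WF = 5:(-4) ⇒ W = (-4, 5)
2. Z lies on line WM with WZ:ZM = 1:2 ⇒ Z = (-7/3, 10/3)
2·[ZWY] = 10/3, 2·[MPW] = -5
[ZWY]:[MPW] = 10/3:-5 = -2/3

[ZWY]:[MPW] = -2/3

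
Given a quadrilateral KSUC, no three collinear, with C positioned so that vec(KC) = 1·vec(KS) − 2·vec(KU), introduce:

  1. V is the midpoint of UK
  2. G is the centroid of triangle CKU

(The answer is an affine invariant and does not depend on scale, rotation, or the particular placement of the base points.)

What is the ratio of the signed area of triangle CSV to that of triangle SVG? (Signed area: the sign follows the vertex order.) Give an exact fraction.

[CSV]:[SVG] = 3

Set K = (0, 0), S = (1, 0), U = (0, 1), C = (1, -2); any affine frame gives the same invariant.
1. V is the midpoint of UK ⇒ V = (0, 1/2)
2. G is the centroid of triangle CKU ⇒ G = (1/3, -1/3)
2·[CSV] = 2, 2·[SVG] = 2/3
[CSV]:[SVG] = 2:2/3 = 3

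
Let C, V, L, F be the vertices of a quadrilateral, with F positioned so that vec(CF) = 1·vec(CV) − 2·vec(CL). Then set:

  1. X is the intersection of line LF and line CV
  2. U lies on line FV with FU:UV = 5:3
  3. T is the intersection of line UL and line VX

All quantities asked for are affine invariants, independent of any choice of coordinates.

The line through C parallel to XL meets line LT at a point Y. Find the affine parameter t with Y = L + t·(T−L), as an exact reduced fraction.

t = -7/5

Work in coordinates with C = (0, 0), V = (1, 0), L = (0, 1), F = (1, -2).
1. X is the intersection of line LF and line CV ⇒ X = (1/3, 0)
2. U lies on line FV with FU:UV = 5:3 ⇒ U = (1, -3/4)
3. T is the intersection of line UL and line VX ⇒ T = (4/7, 0)
through C parallel to XL: direction (-1/3, 1); meets LT at Y = (-4/5, 12/5)
Y = L + t·(T−L) with t = -7/5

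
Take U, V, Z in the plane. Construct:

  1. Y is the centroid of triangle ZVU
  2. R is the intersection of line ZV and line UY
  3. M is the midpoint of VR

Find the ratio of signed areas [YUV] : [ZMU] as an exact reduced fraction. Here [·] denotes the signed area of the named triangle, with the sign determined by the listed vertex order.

Set U = (0, 0), V = (1, 0), Z = (0, 1); any affine frame gives the same invariant.
1. Y is the centroid of triangle ZVU ⇒ Y = (1/3, 1/3)
2. R is the intersection of line ZV and line UY ⇒ R = (1/2, 1/2)
3. M is the midpoint of VR ⇒ M = (3/4, 1/4)
2·[YUV] = 1/3, 2·[ZMU] = -3/4
[YUV]:[ZMU] = 1/3:-3/4 = -4/9

[YUV]:[ZMU] = -4/9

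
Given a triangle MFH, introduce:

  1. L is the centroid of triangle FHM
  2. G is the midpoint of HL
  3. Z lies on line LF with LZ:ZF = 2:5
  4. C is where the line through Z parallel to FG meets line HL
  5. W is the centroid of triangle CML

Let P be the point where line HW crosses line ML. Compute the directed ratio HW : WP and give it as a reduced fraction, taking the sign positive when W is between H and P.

Set M = (0, 0), F = (1, 0), H = (0, 1); any affine frame gives the same invariant.
1. L is the centroid of triangle FHM ⇒ L = (1/3, 1/3)
2. G is the midpoint of HL ⇒ G = (1/6, 2/3)
3. Z lies on line LF with LZ:ZF = 2:5 ⇒ Z = (11/21, 5/21)
4. C is where the line through Z parallel to FG meets line HL ⇒ C = (2/7, 3/7)
5. W is the centroid of triangle CML ⇒ W = (13/63, 16/63)
line HW meets ML at P = (13/60, 13/60)
W = H + t·(P−H) with t = 20/21, so HW:WP = 20/21:1/21

HW:WP = 20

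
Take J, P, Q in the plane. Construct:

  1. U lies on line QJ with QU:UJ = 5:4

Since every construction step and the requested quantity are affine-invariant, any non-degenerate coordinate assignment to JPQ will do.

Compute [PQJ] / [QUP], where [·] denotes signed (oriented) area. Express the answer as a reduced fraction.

Work in coordinates with J = (0, 0), P = (1, 0), Q = (0, 1).
1. U lies on line QJ with QU:UJ = 5:4 ⇒ U = (0, 4/9)
2·[PQJ] = 1, 2·[QUP] = 5/9
[PQJ]:[QUP] = 1:5/9 = 9/5

[PQJ]:[QUP] = 9/5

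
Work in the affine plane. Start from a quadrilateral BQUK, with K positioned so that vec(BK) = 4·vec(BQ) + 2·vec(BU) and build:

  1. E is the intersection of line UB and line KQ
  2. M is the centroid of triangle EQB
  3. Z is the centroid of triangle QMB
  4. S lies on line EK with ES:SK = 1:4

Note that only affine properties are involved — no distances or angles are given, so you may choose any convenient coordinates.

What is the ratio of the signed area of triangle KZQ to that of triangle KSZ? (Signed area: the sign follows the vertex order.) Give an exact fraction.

[KZQ]:[KSZ] = -15/16

Work in coordinates with B = (0, 0), Q = (1, 0), U = (0, 1), K = (4, 2).
1. E is the intersection of line UB and line KQ ⇒ E = (0, -2/3)
2. M is the centroid of triangle EQB ⇒ M = (1/3, -2/9)
3. Z is the centroid of triangle QMB ⇒ Z = (4/9, -2/27)
4. S lies on line EK with ES:SK = 1:4 ⇒ S = (4/5, -2/15)
2·[KZQ] = 8/9, 2·[KSZ] = -128/135
[KZQ]:[KSZ] = 8/9:-128/135 = -15/16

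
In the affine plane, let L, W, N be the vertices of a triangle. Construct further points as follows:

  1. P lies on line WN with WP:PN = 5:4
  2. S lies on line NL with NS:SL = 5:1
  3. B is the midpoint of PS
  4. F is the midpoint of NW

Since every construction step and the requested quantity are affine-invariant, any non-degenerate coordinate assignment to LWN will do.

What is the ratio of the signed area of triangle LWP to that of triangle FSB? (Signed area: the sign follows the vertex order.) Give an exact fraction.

[LWP]:[FSB] = -24

Set L = (0, 0), W = (1, 0), N = (0, 1); any affine frame gives the same invariant.
1. P lies on line WN with WP:PN = 5:4 ⇒ P = (4/9, 5/9)
2. S lies on line NL with NS:SL = 5:1 ⇒ S = (0, 1/6)
3. B is the midpoint of PS ⇒ B = (2/9, 13/36)
4. F is the midpoint of NW ⇒ F = (1/2, 1/2)
2·[LWP] = 5/9, 2·[FSB] = -5/216
[LWP]:[FSB] = 5/9:-5/216 = -24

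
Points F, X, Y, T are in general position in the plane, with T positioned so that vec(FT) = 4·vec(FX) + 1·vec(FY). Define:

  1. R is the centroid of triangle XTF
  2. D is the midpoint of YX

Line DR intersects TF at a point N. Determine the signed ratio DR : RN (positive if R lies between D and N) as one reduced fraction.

DR:RN = -11/2

Choose coordinates F = (0, 0), X = (1, 0), Y = (0, 1), T = (4, 1).
1. R is the centroid of triangle XTF ⇒ R = (5/3, 1/3)
2. D is the midpoint of YX ⇒ D = (1/2, 1/2)
line DR meets TF at N = (16/11, 4/11)
R = D + t·(N−D) with t = 11/9, so DR:RN = 11/9:-2/9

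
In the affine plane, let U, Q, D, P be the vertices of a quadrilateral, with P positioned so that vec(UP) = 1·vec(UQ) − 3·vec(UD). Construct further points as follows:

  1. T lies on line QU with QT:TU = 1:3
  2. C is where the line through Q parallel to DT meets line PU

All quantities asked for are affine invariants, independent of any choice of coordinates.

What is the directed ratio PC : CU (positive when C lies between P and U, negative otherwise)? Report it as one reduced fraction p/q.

PC:CU = -9/4

Work in coordinates with U = (0, 0), Q = (1, 0), D = (0, 1), P = (1, -3).
1. T lies on line QU with QT:TU = 1:3 ⇒ T = (3/4, 0)
2. C is where the line through Q parallel to DT meets line PU ⇒ C = (-4/5, 12/5)
C = P + t·(U−P) with t = 9/5, so PC:CU = t:(1−t) = 9/5:-4/5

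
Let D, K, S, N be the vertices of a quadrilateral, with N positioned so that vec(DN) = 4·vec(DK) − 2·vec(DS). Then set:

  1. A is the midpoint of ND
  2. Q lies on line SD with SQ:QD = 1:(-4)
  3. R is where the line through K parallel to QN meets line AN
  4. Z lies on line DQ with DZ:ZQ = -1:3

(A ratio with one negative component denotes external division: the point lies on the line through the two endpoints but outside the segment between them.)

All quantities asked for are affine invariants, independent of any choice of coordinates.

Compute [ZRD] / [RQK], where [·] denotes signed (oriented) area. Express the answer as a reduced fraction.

Set D = (0, 0), K = (1, 0), S = (0, 1), N = (4, -2); any affine frame gives the same invariant.
1. A is the midpoint of ND ⇒ A = (2, -1)
2. Q lies on line SD with SQ:QD = 1:(-4) ⇒ Q = (0, 4/3)
3. R is where the line through K parallel to QN meets line AN ⇒ R = (5/2, -5/4)
4. Z lies on line DQ with DZ:ZQ = -1:3 ⇒ Z = (0, -2/3)
2·[ZRD] = 5/3, 2·[RQK] = 3/4
[ZRD]:[RQK] = 5/3:3/4 = 20/9

[ZRD]:[RQK] = 20/9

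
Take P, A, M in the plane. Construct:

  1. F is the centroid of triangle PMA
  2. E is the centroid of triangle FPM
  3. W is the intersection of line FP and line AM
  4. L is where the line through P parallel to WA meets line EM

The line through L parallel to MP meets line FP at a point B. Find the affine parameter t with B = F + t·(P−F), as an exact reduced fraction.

t = 1/4

Choose coordinates P = (0, 0), A = (1, 0), M = (0, 1).
1. F is the centroid of triangle PMA ⇒ F = (1/3, 1/3)
2. E is the centroid of triangle FPM ⇒ E = (1/9, 4/9)
3. W is the intersection of line FP and line AM ⇒ W = (1/2, 1/2)
4. L is where the line through P parallel to WA meets line EM ⇒ L = (1/4, -1/4)
through L parallel to MP: direction (0, -1); meets FP at B = (1/4, 1/4)
B = F + t·(P−F) with t = 1/4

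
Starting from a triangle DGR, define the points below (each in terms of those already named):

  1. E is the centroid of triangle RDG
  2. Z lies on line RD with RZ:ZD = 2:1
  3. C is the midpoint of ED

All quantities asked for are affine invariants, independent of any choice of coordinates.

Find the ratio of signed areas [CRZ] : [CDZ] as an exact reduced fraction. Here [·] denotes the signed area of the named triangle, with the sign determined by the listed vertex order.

[CRZ]:[CDZ] = -2

Set D = (0, 0), G = (1, 0), R = (0, 1); any affine frame gives the same invariant.
1. E is the centroid of triangle RDG ⇒ E = (1/3, 1/3)
2. Z lies on line RD with RZ:ZD = 2:1 ⇒ Z = (0, 1/3)
3. C is the midpoint of ED ⇒ C = (1/6, 1/6)
2·[CRZ] = 1/9, 2·[CDZ] = -1/18
[CRZ]:[CDZ] = 1/9:-1/18 = -2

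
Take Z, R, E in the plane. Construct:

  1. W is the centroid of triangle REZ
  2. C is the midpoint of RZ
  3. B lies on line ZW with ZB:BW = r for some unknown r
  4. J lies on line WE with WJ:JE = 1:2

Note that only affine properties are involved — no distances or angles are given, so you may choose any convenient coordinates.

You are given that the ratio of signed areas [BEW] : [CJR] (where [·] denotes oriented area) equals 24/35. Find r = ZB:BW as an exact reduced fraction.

r = 3/4

Assign Z = (0, 0), R = (1, 0), E = (0, 1) — the answer is frame-independent, so this choice is without loss of generality.
1. W is the centroid of triangle REZ ⇒ W = (1/3, 1/3)
2. C is the midpoint of RZ ⇒ C = (1/2, 0)
3. With ZB:BW = r, write λ = r/(r+1) so B = Z + λ·(W−Z); B is affine-linear in λ
4. J lies on line WE with WJ:JE = 1:2 ⇒ J = (2/9, 5/9)
Every point depending on B is an affine combination of B and λ-independent points, so each such coordinate is linear in λ; the λ² term in each signed area is a multiple of (W−Z)×(W−Z) = 0, so 2·[BEW] and 2·[CJR] are each linear in λ. Evaluating at λ=0 and λ=1:
  2·[BEW] = 1/3·λ − 1/3,   2·[CJR] = -5/18
So [BEW]:[CJR] = (1/3·λ − 1/3) / (-5/18). Setting this equal to 24/35:
  1/3·λ − 1/3 = 24/35·(-5/18)  ⇒  λ = 3/7
Then r = λ/(1−λ) = (3/7)/(4/7) = 3/4. Check: with r = 3/4, B = (1/7, 1/7) and [BEW]:[CJR] = 24/35 as required.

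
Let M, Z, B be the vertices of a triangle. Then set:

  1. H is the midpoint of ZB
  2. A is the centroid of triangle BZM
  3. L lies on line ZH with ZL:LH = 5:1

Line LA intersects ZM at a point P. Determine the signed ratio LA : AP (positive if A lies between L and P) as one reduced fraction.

LA:AP = 1/4

Set M = (0, 0), Z = (1, 0), B = (0, 1); any affine frame gives the same invariant.
1. H is the midpoint of ZB ⇒ H = (1/2, 1/2)
2. A is the centroid of triangle BZM ⇒ A = (1/3, 1/3)
3. L lies on line ZH with ZL:LH = 5:1 ⇒ L = (7/12, 5/12)
line LA meets ZM at P = (-2/3, 0)
A = L + t·(P−L) with t = 1/5, so LA:AP = 1/5:4/5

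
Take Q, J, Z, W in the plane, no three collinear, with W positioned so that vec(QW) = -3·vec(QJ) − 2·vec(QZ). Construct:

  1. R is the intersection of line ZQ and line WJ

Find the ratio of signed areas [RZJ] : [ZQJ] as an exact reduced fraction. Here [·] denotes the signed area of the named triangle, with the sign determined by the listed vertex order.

Assign Q = (0, 0), J = (1, 0), Z = (0, 1), W = (-3, -2) — the answer is frame-independent, so this choice is without loss of generality.
1. R is the intersection of line ZQ and line WJ ⇒ R = (0, -1/2)
2·[RZJ] = -3/2, 2·[ZQJ] = 1
[RZJ]:[ZQJ] = -3/2:1 = -3/2

[RZJ]:[ZQJ] = -3/2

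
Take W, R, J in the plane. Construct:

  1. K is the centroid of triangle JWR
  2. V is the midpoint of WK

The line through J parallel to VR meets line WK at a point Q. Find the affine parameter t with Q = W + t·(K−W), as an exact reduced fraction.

t = 5/2

Choose coordinates W = (0, 0), R = (1, 0), J = (0, 1).
1. K is the centroid of triangle JWR ⇒ K = (1/3, 1/3)
2. V is the midpoint of WK ⇒ V = (1/6, 1/6)
through J parallel to VR: direction (5/6, -1/6); meets WK at Q = (5/6, 5/6)
Q = W + t·(K−W) with t = 5/2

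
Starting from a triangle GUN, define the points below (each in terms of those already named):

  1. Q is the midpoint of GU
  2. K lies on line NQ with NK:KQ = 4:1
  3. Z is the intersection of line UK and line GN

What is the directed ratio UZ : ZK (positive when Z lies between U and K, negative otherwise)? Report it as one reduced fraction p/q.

Choose coordinates G = (0, 0), U = (1, 0), N = (0, 1).
1. Q is the midpoint of GU ⇒ Q = (1/2, 0)
2. K lies on line NQ with NK:KQ = 4:1 ⇒ K = (2/5, 1/5)
3. Z is the intersection of line UK and line GN ⇒ Z = (0, 1/3)
Z = U + t·(K−U) with t = 5/3, so UZ:ZK = t:(1−t) = 5/3:-2/3

UZ:ZK = -5/2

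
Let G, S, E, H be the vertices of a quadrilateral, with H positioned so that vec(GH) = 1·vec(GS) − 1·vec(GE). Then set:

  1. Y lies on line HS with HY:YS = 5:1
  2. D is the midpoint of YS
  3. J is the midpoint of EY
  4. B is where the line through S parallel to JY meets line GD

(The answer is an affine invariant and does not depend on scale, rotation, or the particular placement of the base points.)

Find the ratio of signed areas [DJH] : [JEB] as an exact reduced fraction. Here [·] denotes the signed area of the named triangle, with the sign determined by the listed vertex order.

Work in coordinates with G = (0, 0), S = (1, 0), E = (0, 1), H = (1, -1).
1. Y lies on line HS with HY:YS = 5:1 ⇒ Y = (1, -1/6)
2. D is the midpoint of YS ⇒ D = (1, -1/12)
3. J is the midpoint of EY ⇒ J = (1/2, 5/12)
4. B is where the line through S parallel to JY meets line GD ⇒ B = (14/13, -7/78)
2·[DJH] = 11/24, 2·[JEB] = -1/12
[DJH]:[JEB] = 11/24:-1/12 = -11/2

[DJH]:[JEB] = -11/2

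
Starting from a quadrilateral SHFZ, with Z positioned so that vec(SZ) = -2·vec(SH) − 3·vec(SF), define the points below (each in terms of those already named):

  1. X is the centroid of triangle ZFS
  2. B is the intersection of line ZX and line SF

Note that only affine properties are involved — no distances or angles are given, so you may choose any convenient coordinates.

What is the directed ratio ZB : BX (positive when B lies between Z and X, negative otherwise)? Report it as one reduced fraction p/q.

Choose coordinates S = (0, 0), H = (1, 0), F = (0, 1), Z = (-2, -3).
1. X is the centroid of triangle ZFS ⇒ X = (-2/3, -2/3)
2. B is the intersection of line ZX and line SF ⇒ B = (0, 1/2)
B = Z + t·(X−Z) with t = 3/2, so ZB:BX = t:(1−t) = 3/2:-1/2

ZB:BX = -3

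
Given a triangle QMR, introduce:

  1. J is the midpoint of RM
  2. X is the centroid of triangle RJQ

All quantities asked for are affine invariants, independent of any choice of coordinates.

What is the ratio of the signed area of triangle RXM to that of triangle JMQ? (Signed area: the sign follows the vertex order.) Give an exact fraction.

Choose coordinates Q = (0, 0), M = (1, 0), R = (0, 1).
1. J is the midpoint of RM ⇒ J = (1/2, 1/2)
2. X is the centroid of triangle RJQ ⇒ X = (1/6, 1/2)
2·[RXM] = 1/3, 2·[JMQ] = -1/2
[RXM]:[JMQ] = 1/3:-1/2 = -2/3

[RXM]:[JMQ] = -2/3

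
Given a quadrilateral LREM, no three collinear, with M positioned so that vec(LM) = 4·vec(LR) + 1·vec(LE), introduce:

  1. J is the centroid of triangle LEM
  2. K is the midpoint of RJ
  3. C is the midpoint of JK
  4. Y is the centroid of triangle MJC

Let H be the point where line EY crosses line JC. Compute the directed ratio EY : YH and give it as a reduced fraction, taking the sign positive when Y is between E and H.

EY:YH = -14/5

Set L = (0, 0), R = (1, 0), E = (0, 1), M = (4, 1); any affine frame gives the same invariant.
1. J is the centroid of triangle LEM ⇒ J = (4/3, 2/3)
2. K is the midpoint of RJ ⇒ K = (7/6, 1/3)
3. C is the midpoint of JK ⇒ C = (5/4, 1/2)
4. Y is the centroid of triangle MJC ⇒ Y = (79/36, 13/18)
line EY meets JC at H = (79/56, 23/28)
Y = E + t·(H−E) with t = 14/9, so EY:YH = 14/9:-5/9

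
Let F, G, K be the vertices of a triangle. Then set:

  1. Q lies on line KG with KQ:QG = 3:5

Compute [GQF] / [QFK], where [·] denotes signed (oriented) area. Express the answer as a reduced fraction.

Work in coordinates with F = (0, 0), G = (1, 0), K = (0, 1).
1. Q lies on line KG with KQ:QG = 3:5 ⇒ Q = (3/8, 5/8)
2·[GQF] = 5/8, 2·[QFK] = -3/8
[GQF]:[QFK] = 5/8:-3/8 = -5/3

[GQF]:[QFK] = -5/3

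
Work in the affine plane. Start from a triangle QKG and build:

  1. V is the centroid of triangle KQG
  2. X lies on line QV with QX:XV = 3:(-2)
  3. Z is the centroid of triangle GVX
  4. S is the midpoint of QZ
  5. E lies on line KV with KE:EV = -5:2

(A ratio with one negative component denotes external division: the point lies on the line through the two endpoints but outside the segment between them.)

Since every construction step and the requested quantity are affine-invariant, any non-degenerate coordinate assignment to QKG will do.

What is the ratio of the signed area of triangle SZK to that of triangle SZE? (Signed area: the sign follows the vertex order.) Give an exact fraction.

Work in coordinates with Q = (0, 0), K = (1, 0), G = (0, 1).
1. V is the centroid of triangle KQG ⇒ V = (1/3, 1/3)
2. X lies on line QV with QX:XV = 3:(-2) ⇒ X = (1, 1)
3. Z is the centroid of triangle GVX ⇒ Z = (4/9, 7/9)
4. S is the midpoint of QZ ⇒ S = (2/9, 7/18)
5. E lies on line KV with KE:EV = -5:2 ⇒ E = (-1/9, 5/9)
2·[SZK] = -7/18, 2·[SZE] = 1/6
[SZK]:[SZE] = -7/18:1/6 = -7/3

[SZK]:[SZE] = -7/3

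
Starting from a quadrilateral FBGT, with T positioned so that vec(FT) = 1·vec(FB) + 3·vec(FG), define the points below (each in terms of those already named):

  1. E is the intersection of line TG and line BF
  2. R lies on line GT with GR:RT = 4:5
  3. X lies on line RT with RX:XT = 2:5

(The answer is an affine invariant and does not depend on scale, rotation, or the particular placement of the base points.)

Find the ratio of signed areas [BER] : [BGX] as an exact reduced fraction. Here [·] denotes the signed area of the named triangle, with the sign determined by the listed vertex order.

[BER]:[BGX] = 119/76

Assign F = (0, 0), B = (1, 0), G = (0, 1), T = (1, 3) — the answer is frame-independent, so this choice is without loss of generality.
1. E is the intersection of line TG and line BF ⇒ E = (-1/2, 0)
2. R lies on line GT with GR:RT = 4:5 ⇒ R = (4/9, 17/9)
3. X lies on line RT with RX:XT = 2:5 ⇒ X = (38/63, 139/63)
2·[BER] = -17/6, 2·[BGX] = -38/21
[BER]:[BGX] = -17/6:-38/21 = 119/76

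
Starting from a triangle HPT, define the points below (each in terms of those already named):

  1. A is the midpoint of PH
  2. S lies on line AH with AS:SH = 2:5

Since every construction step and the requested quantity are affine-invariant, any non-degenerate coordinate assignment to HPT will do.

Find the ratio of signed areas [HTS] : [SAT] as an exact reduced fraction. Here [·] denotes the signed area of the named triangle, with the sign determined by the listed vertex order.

Set H = (0, 0), P = (1, 0), T = (0, 1); any affine frame gives the same invariant.
1. A is the midpoint of PH ⇒ A = (1/2, 0)
2. S lies on line AH with AS:SH = 2:5 ⇒ S = (5/14, 0)
2·[HTS] = -5/14, 2·[SAT] = 1/7
[HTS]:[SAT] = -5/14:1/7 = -5/2

[HTS]:[SAT] = -5/2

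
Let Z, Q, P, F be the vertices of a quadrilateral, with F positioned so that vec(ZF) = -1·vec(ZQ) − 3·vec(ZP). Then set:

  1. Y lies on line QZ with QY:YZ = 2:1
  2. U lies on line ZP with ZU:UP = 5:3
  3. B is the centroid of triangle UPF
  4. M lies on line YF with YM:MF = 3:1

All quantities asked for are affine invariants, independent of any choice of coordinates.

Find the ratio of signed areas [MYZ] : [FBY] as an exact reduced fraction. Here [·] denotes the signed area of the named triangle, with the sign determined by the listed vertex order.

[MYZ]:[FBY] = -27/50

Set Z = (0, 0), Q = (1, 0), P = (0, 1), F = (-1, -3); any affine frame gives the same invariant.
1. Y lies on line QZ with QY:YZ = 2:1 ⇒ Y = (1/3, 0)
2. U lies on line ZP with ZU:UP = 5:3 ⇒ U = (0, 5/8)
3. B is the centroid of triangle UPF ⇒ B = (-1/3, -11/24)
4. M lies on line YF with YM:MF = 3:1 ⇒ M = (-2/3, -9/4)
2·[MYZ] = 3/4, 2·[FBY] = -25/18
[MYZ]:[FBY] = 3/4:-25/18 = -27/50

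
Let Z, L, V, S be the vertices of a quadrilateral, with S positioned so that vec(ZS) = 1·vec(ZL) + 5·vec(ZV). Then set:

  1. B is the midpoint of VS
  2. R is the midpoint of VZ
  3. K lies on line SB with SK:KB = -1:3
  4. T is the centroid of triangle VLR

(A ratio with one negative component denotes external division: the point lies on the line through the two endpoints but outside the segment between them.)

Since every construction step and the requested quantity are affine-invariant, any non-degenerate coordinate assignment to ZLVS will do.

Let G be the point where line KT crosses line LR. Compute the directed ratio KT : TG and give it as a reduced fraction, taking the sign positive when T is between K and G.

KT:TG = 143/4

Choose coordinates Z = (0, 0), L = (1, 0), V = (0, 1), S = (1, 5).
1. B is the midpoint of VS ⇒ B = (1/2, 3)
2. R is the midpoint of VZ ⇒ R = (0, 1/2)
3. K lies on line SB with SK:KB = -1:3 ⇒ K = (5/4, 6)
4. T is the centroid of triangle VLR ⇒ T = (1/3, 1/2)
line KT meets LR at G = (4/13, 9/26)
T = K + t·(G−K) with t = 143/147, so KT:TG = 143/147:4/147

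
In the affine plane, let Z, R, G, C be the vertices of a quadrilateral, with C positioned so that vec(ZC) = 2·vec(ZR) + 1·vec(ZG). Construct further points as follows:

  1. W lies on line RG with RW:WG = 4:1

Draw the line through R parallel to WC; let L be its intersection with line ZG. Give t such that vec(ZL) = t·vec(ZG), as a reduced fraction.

t = -1/9

Assign Z = (0, 0), R = (1, 0), G = (0, 1), C = (2, 1) — the answer is frame-independent, so this choice is without loss of generality.
1. W lies on line RG with RW:WG = 4:1 ⇒ W = (1/5, 4/5)
through R parallel to WC: direction (9/5, 1/5); meets ZG at L = (0, -1/9)
L = Z + t·(G−Z) with t = -1/9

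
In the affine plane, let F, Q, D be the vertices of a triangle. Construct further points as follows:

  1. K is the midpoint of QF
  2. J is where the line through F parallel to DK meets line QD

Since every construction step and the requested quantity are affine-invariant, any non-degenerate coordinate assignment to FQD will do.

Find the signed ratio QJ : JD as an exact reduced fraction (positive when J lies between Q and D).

QJ:JD = -2

Work in coordinates with F = (0, 0), Q = (1, 0), D = (0, 1).
1. K is the midpoint of QF ⇒ K = (1/2, 0)
2. J is where the line through F parallel to DK meets line QD ⇒ J = (-1, 2)
J = Q + t·(D−Q) with t = 2, so QJ:JD = t:(1−t) = 2:-1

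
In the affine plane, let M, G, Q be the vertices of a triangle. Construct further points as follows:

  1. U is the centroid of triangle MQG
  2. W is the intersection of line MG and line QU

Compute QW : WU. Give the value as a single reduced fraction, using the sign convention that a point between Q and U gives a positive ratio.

QW:WU = -3

Choose coordinates M = (0, 0), G = (1, 0), Q = (0, 1).
1. U is the centroid of triangle MQG ⇒ U = (1/3, 1/3)
2. W is the intersection of line MG and line QU ⇒ W = (1/2, 0)
W = Q + t·(U−Q) with t = 3/2, so QW:WU = t:(1−t) = 3/2:-1/2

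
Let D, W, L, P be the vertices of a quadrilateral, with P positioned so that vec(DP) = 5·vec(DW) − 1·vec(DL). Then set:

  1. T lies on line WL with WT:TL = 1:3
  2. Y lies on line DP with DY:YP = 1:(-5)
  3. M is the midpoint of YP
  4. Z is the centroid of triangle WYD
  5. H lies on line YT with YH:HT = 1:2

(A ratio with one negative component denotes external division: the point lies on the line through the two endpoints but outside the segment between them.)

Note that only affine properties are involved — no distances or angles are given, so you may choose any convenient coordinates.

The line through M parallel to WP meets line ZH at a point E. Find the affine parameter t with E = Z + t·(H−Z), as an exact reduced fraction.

t = 3/4

Assign D = (0, 0), W = (1, 0), L = (0, 1), P = (5, -1) — the answer is frame-independent, so this choice is without loss of generality.
1. T lies on line WL with WT:TL = 1:3 ⇒ T = (3/4, 1/4)
2. Y lies on line DP with DY:YP = 1:(-5) ⇒ Y = (-5/4, 1/4)
3. M is the midpoint of YP ⇒ M = (15/8, -3/8)
4. Z is the centroid of triangle WYD ⇒ Z = (-1/12, 1/12)
5. H lies on line YT with YH:HT = 1:2 ⇒ H = (-7/12, 1/4)
through M parallel to WP: direction (4, -1); meets ZH at E = (-11/24, 5/24)
E = Z + t·(H−Z) with t = 3/4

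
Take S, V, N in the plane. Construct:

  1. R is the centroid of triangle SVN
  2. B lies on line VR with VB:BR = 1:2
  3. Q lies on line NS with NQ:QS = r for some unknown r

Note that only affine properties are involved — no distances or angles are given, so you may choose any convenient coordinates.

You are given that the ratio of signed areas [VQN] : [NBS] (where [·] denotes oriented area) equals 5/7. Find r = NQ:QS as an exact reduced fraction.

r = 5/4

Assign S = (0, 0), V = (1, 0), N = (0, 1) — the answer is frame-independent, so this choice is without loss of generality.
1. R is the centroid of triangle SVN ⇒ R = (1/3, 1/3)
2. B lies on line VR with VB:BR = 1:2 ⇒ B = (7/9, 1/9)
3. With NQ:QS = r, write λ = r/(r+1) so Q = N + λ·(S−N); Q is affine-linear in λ
Every point depending on Q is an affine combination of Q and λ-independent points, so each such coordinate is linear in λ; the λ² term in each signed area is a multiple of (S−N)×(S−N) = 0, so 2·[VQN] and 2·[NBS] are each linear in λ. Evaluating at λ=0 and λ=1:
  2·[VQN] = −λ,   2·[NBS] = -7/9
So [VQN]:[NBS] = (−λ) / (-7/9). Setting this equal to 5/7:
  −λ = 5/7·(-7/9)  ⇒  λ = 5/9
Then r = λ/(1−λ) = (5/9)/(4/9) = 5/4. Check: with r = 5/4, Q = (0, 4/9) and [VQN]:[NBS] = 5/7 as required.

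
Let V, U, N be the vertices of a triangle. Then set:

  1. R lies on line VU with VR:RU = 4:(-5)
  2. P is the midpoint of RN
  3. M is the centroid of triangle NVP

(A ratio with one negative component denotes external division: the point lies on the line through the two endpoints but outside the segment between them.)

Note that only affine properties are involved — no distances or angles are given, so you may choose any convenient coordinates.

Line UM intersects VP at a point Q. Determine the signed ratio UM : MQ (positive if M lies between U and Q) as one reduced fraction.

UM:MQ = -1/4

Choose coordinates V = (0, 0), U = (1, 0), N = (0, 1).
1. R lies on line VU with VR:RU = 4:(-5) ⇒ R = (-4, 0)
2. P is the midpoint of RN ⇒ P = (-2, 1/2)
3. M is the centroid of triangle NVP ⇒ M = (-2/3, 1/2)
line UM meets VP at Q = (6, -3/2)
M = U + t·(Q−U) with t = -1/3, so UM:MQ = -1/3:4/3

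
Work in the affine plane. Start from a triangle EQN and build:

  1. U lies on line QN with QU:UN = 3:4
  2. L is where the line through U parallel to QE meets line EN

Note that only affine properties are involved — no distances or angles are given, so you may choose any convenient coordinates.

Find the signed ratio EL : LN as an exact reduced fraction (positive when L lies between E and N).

Work in coordinates with E = (0, 0), Q = (1, 0), N = (0, 1).
1. U lies on line QN with QU:UN = 3:4 ⇒ U = (4/7, 3/7)
2. L is where the line through U parallel to QE meets line EN ⇒ L = (0, 3/7)
L = E + t·(N−E) with t = 3/7, so EL:LN = t:(1−t) = 3/7:4/7

EL:LN = 3/4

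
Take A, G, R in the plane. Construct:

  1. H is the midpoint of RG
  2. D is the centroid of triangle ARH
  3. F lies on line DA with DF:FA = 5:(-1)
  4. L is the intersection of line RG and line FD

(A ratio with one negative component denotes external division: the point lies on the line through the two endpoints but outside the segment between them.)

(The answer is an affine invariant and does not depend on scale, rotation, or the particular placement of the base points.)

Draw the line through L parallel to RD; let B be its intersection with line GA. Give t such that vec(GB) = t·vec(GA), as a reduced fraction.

t = 1/2

Assign A = (0, 0), G = (1, 0), R = (0, 1) — the answer is frame-independent, so this choice is without loss of generality.
1. H is the midpoint of RG ⇒ H = (1/2, 1/2)
2. D is the centroid of triangle ARH ⇒ D = (1/6, 1/2)
3. F lies on line DA with DF:FA = 5:(-1) ⇒ F = (-1/24, -1/8)
4. L is the intersection of line RG and line FD ⇒ L = (1/4, 3/4)
through L parallel to RD: direction (1/6, -1/2); meets GA at B = (1/2, 0)
B = G + t·(A−G) with t = 1/2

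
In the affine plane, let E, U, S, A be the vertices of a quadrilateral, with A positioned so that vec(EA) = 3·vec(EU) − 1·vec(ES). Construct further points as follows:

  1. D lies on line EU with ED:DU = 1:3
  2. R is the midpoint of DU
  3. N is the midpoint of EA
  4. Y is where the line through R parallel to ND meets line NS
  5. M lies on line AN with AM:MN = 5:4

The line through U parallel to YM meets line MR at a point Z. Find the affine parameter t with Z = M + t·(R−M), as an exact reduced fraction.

t = -32/19

Set E = (0, 0), U = (1, 0), S = (0, 1), A = (3, -1); any affine frame gives the same invariant.
1. D lies on line EU with ED:DU = 1:3 ⇒ D = (1/4, 0)
2. R is the midpoint of DU ⇒ R = (5/8, 0)
3. N is the midpoint of EA ⇒ N = (3/2, -1/2)
4. Y is where the line through R parallel to ND meets line NS ⇒ Y = (5/4, -1/4)
5. M lies on line AN with AM:MN = 5:4 ⇒ M = (13/6, -13/18)
through U parallel to YM: direction (11/12, -17/36); meets MR at Z = (181/38, -221/114)
Z = M + t·(R−M) with t = -32/19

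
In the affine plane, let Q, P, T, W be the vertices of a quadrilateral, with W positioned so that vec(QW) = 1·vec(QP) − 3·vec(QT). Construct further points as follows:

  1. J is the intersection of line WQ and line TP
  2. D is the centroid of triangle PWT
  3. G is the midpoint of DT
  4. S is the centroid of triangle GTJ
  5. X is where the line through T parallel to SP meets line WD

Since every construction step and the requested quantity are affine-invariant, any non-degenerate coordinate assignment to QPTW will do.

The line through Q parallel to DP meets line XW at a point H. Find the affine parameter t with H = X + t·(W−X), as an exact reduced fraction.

Assign Q = (0, 0), P = (1, 0), T = (0, 1), W = (1, -3) — the answer is frame-independent, so this choice is without loss of generality.
1. J is the intersection of line WQ and line TP ⇒ J = (-1/2, 3/2)
2. D is the centroid of triangle PWT ⇒ D = (2/3, -2/3)
3. G is the midpoint of DT ⇒ G = (1/3, 1/6)
4. S is the centroid of triangle GTJ ⇒ S = (-1/18, 8/9)
5. X is where the line through T parallel to SP meets line WD ⇒ X = (19/39, 23/39)
through Q parallel to DP: direction (1/3, 2/3); meets XW at H = (4/9, 8/9)
H = X + t·(W−X) with t = -1/12

t = -1/12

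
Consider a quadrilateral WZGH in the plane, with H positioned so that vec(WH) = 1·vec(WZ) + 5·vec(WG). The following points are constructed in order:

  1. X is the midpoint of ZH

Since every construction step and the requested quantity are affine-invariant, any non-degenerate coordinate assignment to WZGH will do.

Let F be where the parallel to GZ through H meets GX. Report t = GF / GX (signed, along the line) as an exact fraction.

t = 2

Assign W = (0, 0), Z = (1, 0), G = (0, 1), H = (1, 5) — the answer is frame-independent, so this choice is without loss of generality.
1. X is the midpoint of ZH ⇒ X = (1, 5/2)
through H parallel to GZ: direction (1, -1); meets GX at F = (2, 4)
F = G + t·(X−G) with t = 2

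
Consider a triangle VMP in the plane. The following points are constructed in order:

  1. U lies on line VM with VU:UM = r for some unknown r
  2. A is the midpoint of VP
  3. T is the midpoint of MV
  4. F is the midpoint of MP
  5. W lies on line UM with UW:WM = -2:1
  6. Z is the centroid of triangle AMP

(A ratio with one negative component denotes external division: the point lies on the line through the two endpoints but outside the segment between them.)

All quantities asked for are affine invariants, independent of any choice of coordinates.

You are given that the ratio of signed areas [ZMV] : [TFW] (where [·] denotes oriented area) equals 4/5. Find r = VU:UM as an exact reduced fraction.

Work in coordinates with V = (0, 0), M = (1, 0), P = (0, 1).
1. With VU:UM = r, write λ = r/(r+1) so U = V + λ·(M−V); U is affine-linear in λ
2. A is the midpoint of VP ⇒ A = (0, 1/2)
3. T is the midpoint of MV ⇒ T = (1/2, 0)
4. F is the midpoint of MP ⇒ F = (1/2, 1/2)
5. W lies on line UM with UW:WM = -2:1 ⇒ W is an affine combination of earlier points and hence also affine-linear in λ
6. Z is the centroid of triangle AMP ⇒ Z = (1/3, 1/2)
Every point depending on U is an affine combination of U and λ-independent points, so each such coordinate is linear in λ; the λ² term in each signed area is a multiple of (M−V)×(M−V) = 0, so 2·[ZMV] and 2·[TFW] are each linear in λ. Evaluating at λ=0 and λ=1:
  2·[ZMV] = -1/2,   2·[TFW] = 1/2·λ − 3/4
So [ZMV]:[TFW] = (-1/2) / (1/2·λ − 3/4). Setting this equal to 4/5:
  -1/2 = 4/5·(1/2·λ − 3/4)  ⇒  λ = 1/4
Then r = λ/(1−λ) = (1/4)/(3/4) = 1/3. Check: with r = 1/3, U = (1/4, 0) and [ZMV]:[TFW] = 4/5 as required.

r = 1/3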